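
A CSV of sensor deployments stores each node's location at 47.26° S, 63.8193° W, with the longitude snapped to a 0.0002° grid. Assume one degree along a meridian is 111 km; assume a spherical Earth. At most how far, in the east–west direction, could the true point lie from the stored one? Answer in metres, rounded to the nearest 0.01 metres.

With a 0.0002° grid the true value lies within half a step, ±0.0002°/2 = ±0.0001°, of the stored one.
At latitude 47.26° a degree of longitude spans 111000 m × cos 47.26° = 111000 × 0.6787 ≈ 75332.7 m.
East–west error: 0.0001° × 75332.7 m/° ≈ 7.53327 m.

7.53 metres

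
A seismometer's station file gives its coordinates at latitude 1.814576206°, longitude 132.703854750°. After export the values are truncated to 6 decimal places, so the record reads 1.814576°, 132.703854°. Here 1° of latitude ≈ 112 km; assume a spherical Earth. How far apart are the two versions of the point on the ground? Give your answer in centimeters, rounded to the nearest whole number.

9 centimeters

The latitude changed by +0.000000206° and the longitude by +0.000000750°.
North–south shift: 0.000000206 × 112000 = 0.023072 m.
East–west at this latitude: 0.000000750° × 112000 × cos 1.81458° ≈ 0.000000750 × 111944 = 0.0839579 m.
Distance: √(0.023072² + 0.0839579²) ≈ 0.0870703 m.
That is 0.0870703 m = 8.707 cm.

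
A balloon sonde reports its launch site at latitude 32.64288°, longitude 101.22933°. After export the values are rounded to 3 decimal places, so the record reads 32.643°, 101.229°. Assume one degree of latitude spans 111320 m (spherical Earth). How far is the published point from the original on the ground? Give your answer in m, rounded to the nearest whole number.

The latitude changed by -0.00012° and the longitude by +0.00033°.
N–S: -0.00012° × 111320 m/° = -13.3584 m.
East–west at this latitude: 0.00033° × 111320 × cos 32.643° ≈ 0.00033 × 93736.8 = 30.9331 m.
Distance: √(13.3584² + 30.9331²) ≈ 33.6943 m.

34 m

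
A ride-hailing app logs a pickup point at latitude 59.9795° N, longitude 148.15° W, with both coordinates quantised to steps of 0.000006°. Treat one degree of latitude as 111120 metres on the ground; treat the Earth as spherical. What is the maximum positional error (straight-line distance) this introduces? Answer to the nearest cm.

37 cm

With a 0.000006° grid the true value lies within half a step, ±0.000006°/2 = ±3e-06°, of the stored one.
Latitude error → 3e-06 × 111120 = 0.33336 m along the meridian.
E–W at 59.9795°: 3e-06° × 111120 × cos 59.9795° = 3e-06 × 111120 × 0.5003 ≈ 0.166783 m.
The two errors are perpendicular, so the maximum displacement is √(0.33336² + 0.166783²) ≈ 0.372754 m.
That is 0.372754 m = 37.275 cm.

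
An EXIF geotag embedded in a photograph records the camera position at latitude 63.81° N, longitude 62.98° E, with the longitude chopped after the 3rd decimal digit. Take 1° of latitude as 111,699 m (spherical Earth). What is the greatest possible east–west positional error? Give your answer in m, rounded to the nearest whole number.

49 m

Truncating at 3 decimal places can drop up to a full unit in the last place, so the longitude may be off by as much as 0.001°.
Parallels shrink by cos φ, so at 63.81° a degree of longitude is 111699 × 0.4413 ≈ 49298.3 m.
Maximum E–W displacement: 0.001 × 49298.3 = 49.2983 m.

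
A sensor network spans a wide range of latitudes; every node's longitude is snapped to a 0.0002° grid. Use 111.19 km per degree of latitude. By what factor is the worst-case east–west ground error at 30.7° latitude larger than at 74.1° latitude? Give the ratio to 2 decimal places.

3.14

With a 0.0002° grid the true value lies within half a step, ±0.0002°/2 = ±0.0001°, of the stored one.
Error at 30.7° = 0.0001° × 111190 × cos 30.7° ≈ 11.119 × 0.8599 = 9.5607 m.
At 74.1°: 0.0001° × 111190 × cos 74.1° = 0.0001 × 111190 × 0.2740 ≈ 3.0462 m.
Ratio: 9.5607 / 3.0462 = cos 30.7° / cos 74.1° ≈ 3.1386.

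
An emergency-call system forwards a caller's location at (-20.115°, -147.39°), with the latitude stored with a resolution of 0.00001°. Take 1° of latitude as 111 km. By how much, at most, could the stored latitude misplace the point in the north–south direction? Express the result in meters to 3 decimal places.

With a 0.00001° grid the true value lies within half a step, ±0.00001°/2 = ±5e-06°, of the stored one.
So the N–S error is at most 5e-06 × 111000 = 0.555 m.

0.555 meters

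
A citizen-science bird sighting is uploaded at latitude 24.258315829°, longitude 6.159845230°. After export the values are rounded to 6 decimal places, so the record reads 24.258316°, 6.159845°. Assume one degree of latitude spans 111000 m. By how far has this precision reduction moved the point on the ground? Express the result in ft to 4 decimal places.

Δlat = 24.258315829 − 24.258316 = -0.000000171°; Δlon = 6.159845230 − 6.159845 = +0.000000230°.
North–south shift: -0.000000171 × 111000 = -0.018981 m.
East–west at this latitude: 0.000000230° × 111000 × cos 24.2583° ≈ 0.000000230 × 101199 = 0.0232758 m.
Combined displacement = (0.018981² + 0.0232758²)^½ ≈ 0.030034 m.
In feet: 0.030034 m ÷ 0.3048 ≈ 0.098537 ft.

0.0985 ft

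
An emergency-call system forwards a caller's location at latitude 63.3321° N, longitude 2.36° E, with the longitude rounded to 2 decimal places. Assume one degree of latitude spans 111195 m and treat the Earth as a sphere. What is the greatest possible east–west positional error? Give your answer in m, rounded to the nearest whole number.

250 m

Rounding to 2 decimal places leaves the longitude within ±0.005° of the true value.
At latitude 63.3321° a degree of longitude spans 111195 m × cos 63.3321° = 111195 × 0.4488 ≈ 49906.4 m.
So at most 0.005° × 49906.4 ≈ 249.532 m east–west.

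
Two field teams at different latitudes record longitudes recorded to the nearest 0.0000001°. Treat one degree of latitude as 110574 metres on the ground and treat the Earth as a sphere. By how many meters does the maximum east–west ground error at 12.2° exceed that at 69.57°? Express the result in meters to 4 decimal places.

Rounding to 7 decimal places leaves the longitude within ±5e-08° of the true value.
Error at 12.2° = 5e-08° × 110574 × cos 12.2° ≈ 0.0055287 × 0.9774 = 0.0054038 m.
At 69.57°: 5e-08° × 110574 × cos 69.57° = 5e-08 × 110574 × 0.3491 ≈ 0.0019299 m.
Difference: 0.0054038 − 0.0019299 = 0.003474 m.

0.0035 meters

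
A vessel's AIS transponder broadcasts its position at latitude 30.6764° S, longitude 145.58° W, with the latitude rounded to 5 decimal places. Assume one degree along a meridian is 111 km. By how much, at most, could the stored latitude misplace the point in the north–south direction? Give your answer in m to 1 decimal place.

0.6 m

Rounding to 5 decimal places leaves the latitude within ±5e-06° of the true value.
North–south distance: 5e-06° × 111000 m/° = 0.555 m.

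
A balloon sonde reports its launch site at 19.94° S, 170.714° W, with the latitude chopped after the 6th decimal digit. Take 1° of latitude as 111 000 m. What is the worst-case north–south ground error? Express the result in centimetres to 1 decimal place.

11.1 centimetres

Truncating at 6 decimal places can drop up to a full unit in the last place, so the latitude may be off by as much as 1e-06°.
So the N–S error is at most 1e-06 × 111000 = 0.111 m.
That is 0.111 m = 11.1 cm.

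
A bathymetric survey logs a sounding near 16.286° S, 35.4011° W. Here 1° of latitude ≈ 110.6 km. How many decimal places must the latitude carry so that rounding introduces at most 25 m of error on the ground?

4 decimal places

One degree of latitude covers 110600 m.
Rounding to N decimal places gives at most 0.5 × 10⁻ᴺ degrees of error, i.e. 0.5 × 10⁻ᴺ × 110600 m.
Setting 55300 × 10⁻ᴺ ≤ 25 gives 10ᴺ ≥ 2212, i.e. N ≥ 3.34.
N = 3 would give 55.3 m (too coarse); N = 4 gives 5.53 m ≤ 25 m.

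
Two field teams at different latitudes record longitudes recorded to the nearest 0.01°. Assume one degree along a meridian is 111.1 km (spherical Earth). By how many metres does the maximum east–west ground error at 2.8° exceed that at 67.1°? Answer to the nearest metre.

339 metres

Rounding to 2 decimal places leaves the longitude within ±0.005° of the true value.
At 2.8°: 0.005° × 111100 × cos 2.8° = 0.005 × 111100 × 0.9988 ≈ 554.84 m.
At 67.1°: 0.005° × 111100 × cos 67.1° = 0.005 × 111100 × 0.3891 ≈ 216.16 m.
So the lower-latitude error exceeds the higher by 554.84 − 216.16 = 338.68 m.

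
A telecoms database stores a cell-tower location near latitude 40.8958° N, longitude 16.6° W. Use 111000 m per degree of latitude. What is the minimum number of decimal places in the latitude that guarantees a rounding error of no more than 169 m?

3 decimal places

One degree of latitude covers 111000 m.
N decimal places → at most half a unit in the last place, 0.5 × 10⁻ᴺ° = 111000/2 × 10⁻ᴺ m.
Setting 55500 × 10⁻ᴺ ≤ 169 gives 10ᴺ ≥ 328.4, i.e. N ≥ 2.52.
N = 2 would give 555 m (too coarse); N = 3 gives 55.5 m ≤ 169 m.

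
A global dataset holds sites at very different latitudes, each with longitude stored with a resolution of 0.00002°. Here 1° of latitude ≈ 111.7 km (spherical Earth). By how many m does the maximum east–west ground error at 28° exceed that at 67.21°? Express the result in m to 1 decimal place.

0.6 m

With a 0.00002° grid the true value lies within half a step, ±0.00002°/2 = ±1e-05°, of the stored one.
Error at 28° = 1e-05° × 111700 × cos 28° ≈ 1.117 × 0.8829 = 0.98625 m.
At 67.21°: 1e-05° × 111700 × cos 67.21° = 1e-05 × 111700 × 0.3874 ≈ 0.43268 m.
Difference: 0.98625 − 0.43268 = 0.55358 m.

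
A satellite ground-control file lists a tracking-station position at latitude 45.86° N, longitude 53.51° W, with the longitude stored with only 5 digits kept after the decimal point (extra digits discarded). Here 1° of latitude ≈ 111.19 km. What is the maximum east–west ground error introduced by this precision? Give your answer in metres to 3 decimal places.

0.774 metres

Truncating at 5 decimal places can drop up to a full unit in the last place, so the longitude may be off by as much as 1e-05°.
Parallels shrink by cos φ, so at 45.86° a degree of longitude is 111190 × 0.6964 ≈ 77434.3 m.
Maximum E–W displacement: 1e-05 × 77434.3 = 0.774343 m.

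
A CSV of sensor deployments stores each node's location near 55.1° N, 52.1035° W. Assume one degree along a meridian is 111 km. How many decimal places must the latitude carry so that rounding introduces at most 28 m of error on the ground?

4 decimal places

One degree of latitude covers 111000 m.
N decimal places → at most half a unit in the last place, 0.5 × 10⁻ᴺ° = 111000/2 × 10⁻ᴺ m.
Need 0.5 × 111000 × 10⁻ᴺ ≤ 28 → 10⁻ᴺ ≤ 5.045e-04, so N ≥ 3.30.
At 3 places the error can reach 55.5 m, but 4 places keeps it to 5.55 m.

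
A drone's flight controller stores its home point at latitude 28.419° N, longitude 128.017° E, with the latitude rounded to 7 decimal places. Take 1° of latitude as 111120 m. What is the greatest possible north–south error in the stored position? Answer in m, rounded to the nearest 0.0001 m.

Rounding to 7 decimal places leaves the latitude within ±5e-08° of the true value.
Along the meridian that is 5e-08° × 111120 m/° = 0.005556 m.

0.0056 m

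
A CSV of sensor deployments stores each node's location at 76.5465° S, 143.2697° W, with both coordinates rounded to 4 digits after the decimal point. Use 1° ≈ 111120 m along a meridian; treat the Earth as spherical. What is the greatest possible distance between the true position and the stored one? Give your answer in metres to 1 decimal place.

Rounding to 4 decimal places leaves each coordinate within ±5e-05° of the true value.
N–S: 5e-05° × 111120 m/° = 5.556 m.
East–west component at 76.5465°: 5e-05° × 111120 × cos 76.5465° ≈ 5e-05 × 25852.7 ≈ 1.29264 m.
The two errors are perpendicular, so the maximum displacement is √(5.556² + 1.29264²) ≈ 5.70439 m.

5.7 metres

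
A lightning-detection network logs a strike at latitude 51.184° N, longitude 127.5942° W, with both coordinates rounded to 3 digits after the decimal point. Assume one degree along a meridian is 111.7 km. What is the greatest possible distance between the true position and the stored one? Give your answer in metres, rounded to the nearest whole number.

66 metres

Rounding to 3 decimal places leaves each coordinate within ±0.0005° of the true value.
North–south component: 0.0005° × 111700 = 55.85 m.
E–W at 51.184°: 0.0005° × 111700 × cos 51.184° = 0.0005 × 111700 × 0.6268 ≈ 35.008 m.
Worst case both components are at the extreme and orthogonal: √(55.85² + 35.008²) ≈ 65.915 m.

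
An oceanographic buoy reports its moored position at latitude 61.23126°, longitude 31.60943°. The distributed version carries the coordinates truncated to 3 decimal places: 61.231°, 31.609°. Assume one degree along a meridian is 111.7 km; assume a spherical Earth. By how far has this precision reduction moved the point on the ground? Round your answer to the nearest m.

37 m

The latitude changed by +0.00026° and the longitude by +0.00043°.
North–south shift: 0.00026 × 111700 = 29.042 m.
E–W at 61.231°: 0.00043° × 111700 × cos 61.231° = 0.00043 × 111700 × 0.4813 ≈ 23.1163 m.
Hypotenuse of the two orthogonal shifts: √(29.042² + 23.1163²) = 37.1188 m.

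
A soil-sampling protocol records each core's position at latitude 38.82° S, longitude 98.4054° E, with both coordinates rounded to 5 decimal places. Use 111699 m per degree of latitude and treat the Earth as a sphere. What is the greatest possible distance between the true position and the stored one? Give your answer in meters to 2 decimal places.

0.71 meters

Rounding to 5 decimal places leaves each coordinate within ±5e-06° of the true value.
Latitude error → 5e-06 × 111699 = 0.558495 m along the meridian.
E–W at 38.82°: 5e-06° × 111699 × cos 38.82° = 5e-06 × 111699 × 0.7791 ≈ 0.435134 m.
Combining orthogonally: (0.558495² + 0.435134²)^½ ≈ 0.707996 m.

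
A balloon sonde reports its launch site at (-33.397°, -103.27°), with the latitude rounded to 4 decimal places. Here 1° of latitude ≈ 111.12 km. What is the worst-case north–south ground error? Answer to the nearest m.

6 m

Rounding to 4 decimal places leaves the latitude within ±5e-05° of the true value.
So the N–S error is at most 5e-05 × 111120 = 5.556 m.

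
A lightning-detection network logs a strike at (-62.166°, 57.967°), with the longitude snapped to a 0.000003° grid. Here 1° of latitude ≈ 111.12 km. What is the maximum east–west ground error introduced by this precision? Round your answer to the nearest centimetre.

With a 0.000003° grid the true value lies within half a step, ±0.000003°/2 = ±1.5e-06°, of the stored one.
Parallels shrink by cos φ, so at 62.166° a degree of longitude is 111120 × 0.4669 ≈ 51883.2 m.
East–west error: 1.5e-06° × 51883.2 m/° ≈ 0.0778248 m.
That is 0.0778248 m = 7.7825 cm.

8 centimetres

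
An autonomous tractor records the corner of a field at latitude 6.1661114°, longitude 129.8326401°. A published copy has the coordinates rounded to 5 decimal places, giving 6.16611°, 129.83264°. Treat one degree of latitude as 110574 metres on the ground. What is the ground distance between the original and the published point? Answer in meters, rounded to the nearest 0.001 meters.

0.155 meters

The latitude changed by +0.0000014° and the longitude by +0.0000001°.
N–S: 0.0000014° × 110574 m/° = 0.154804 m.
East–west at this latitude: 0.0000001° × 110574 × cos 6.16611° ≈ 0.0000001 × 109934 = 0.0109934 m.
Distance: √(0.154804² + 0.0109934²) ≈ 0.155193 m.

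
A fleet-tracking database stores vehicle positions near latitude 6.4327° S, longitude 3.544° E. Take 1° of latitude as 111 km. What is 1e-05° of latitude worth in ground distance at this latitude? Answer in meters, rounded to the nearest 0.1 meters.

1.1 meters

1e-05° × 111000 m/° = 1.11 m.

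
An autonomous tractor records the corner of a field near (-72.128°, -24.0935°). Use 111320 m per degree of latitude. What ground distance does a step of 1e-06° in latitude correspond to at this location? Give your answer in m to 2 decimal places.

0.11 m

Along a meridian 1e-06° is 1e-06 × 111320 = 0.11132 m.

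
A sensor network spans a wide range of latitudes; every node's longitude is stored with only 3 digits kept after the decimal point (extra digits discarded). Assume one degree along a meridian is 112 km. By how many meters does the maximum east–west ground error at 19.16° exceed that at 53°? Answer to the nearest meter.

Truncating at 3 decimal places can drop up to a full unit in the last place, so the longitude may be off by as much as 0.001°.
Error at 19.16° = 0.001° × 112000 × cos 19.16° ≈ 112 × 0.9446 = 105.8 m.
At 53°: 0.001° × 112000 × cos 53° = 0.001 × 112000 × 0.6018 ≈ 67.403 m.
So the lower-latitude error exceeds the higher by 105.8 − 67.403 = 38.393 m.

38 meters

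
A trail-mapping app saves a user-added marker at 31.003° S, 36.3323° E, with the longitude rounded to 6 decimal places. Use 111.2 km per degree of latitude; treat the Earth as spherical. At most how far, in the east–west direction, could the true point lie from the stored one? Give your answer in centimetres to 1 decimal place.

4.8 centimetres

Rounding to 6 decimal places leaves the longitude within ±5e-07° of the true value.
At latitude 31.003° a degree of longitude spans 111200 m × cos 31.003° = 111200 × 0.8571 ≈ 95314 m.
So at most 5e-07° × 95314 ≈ 0.047657 m east–west.
That is 0.047657 m = 4.7657 cm.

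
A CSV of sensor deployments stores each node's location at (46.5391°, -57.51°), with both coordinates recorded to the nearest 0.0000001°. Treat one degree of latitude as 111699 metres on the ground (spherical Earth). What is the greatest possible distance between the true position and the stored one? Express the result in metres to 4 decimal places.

0.0068 metres

Rounding to 7 decimal places leaves each coordinate within ±5e-08° of the true value.
N–S: 5e-08° × 111699 m/° = 0.00558495 m.
E–W at 46.5391°: 5e-08° × 111699 × cos 46.5391° = 5e-08 × 111699 × 0.6879 ≈ 0.00384166 m.
Worst case both components are at the extreme and orthogonal: √(0.00558495² + 0.00384166²) ≈ 0.00677864 m.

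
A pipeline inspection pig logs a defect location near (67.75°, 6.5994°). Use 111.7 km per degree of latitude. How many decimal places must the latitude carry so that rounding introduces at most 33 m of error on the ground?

One degree of latitude covers 111700 m.
With N decimal places the half-ulp bound is 0.5·10⁻ᴺ°, or 0.5·10⁻ᴺ × 111700 m on the ground.
Setting 55850 × 10⁻ᴺ ≤ 33 gives 10ᴺ ≥ 1692, i.e. N ≥ 3.23.
N = 3 would give 55.9 m (too coarse); N = 4 gives 5.58 m ≤ 33 m.

4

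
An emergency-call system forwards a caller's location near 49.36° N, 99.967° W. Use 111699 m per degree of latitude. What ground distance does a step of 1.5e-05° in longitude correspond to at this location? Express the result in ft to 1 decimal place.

One degree of longitude here spans 111699 × cos 49.36° = 111699 × 0.6513 ≈ 72750 m; 1.5e-05° of that is 1.09125 m.
In feet: 1.09125 m ÷ 0.3048 ≈ 3.5802 ft.

3.6 ft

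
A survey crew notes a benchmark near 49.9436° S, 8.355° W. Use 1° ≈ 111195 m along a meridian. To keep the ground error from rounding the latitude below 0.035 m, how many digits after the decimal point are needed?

7

One degree of latitude covers 111195 m.
N decimal places → at most half a unit in the last place, 0.5 × 10⁻ᴺ° = 111195/2 × 10⁻ᴺ m.
Need 0.5 × 111195 × 10⁻ᴺ ≤ 0.035 → 10⁻ᴺ ≤ 6.295e-07, so N ≥ 6.20.
So 7 decimal places suffice (0.00556 m); 6 would allow up to 0.0556 m.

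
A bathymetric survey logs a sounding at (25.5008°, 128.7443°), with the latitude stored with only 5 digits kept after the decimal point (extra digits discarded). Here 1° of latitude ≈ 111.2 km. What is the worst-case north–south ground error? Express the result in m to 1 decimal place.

Truncating at 5 decimal places can drop up to a full unit in the last place, so the latitude may be off by as much as 1e-05°.
Along the meridian that is 1e-05° × 111200 m/° = 1.112 m.

1.1 m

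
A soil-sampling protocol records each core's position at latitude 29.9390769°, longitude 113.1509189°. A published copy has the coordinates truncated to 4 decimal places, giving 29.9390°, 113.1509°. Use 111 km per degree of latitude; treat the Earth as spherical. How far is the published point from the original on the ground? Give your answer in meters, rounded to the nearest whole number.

9 meters

The latitude changed by +0.0000769° and the longitude by +0.0000189°.
North–south shift: 0.0000769 × 111000 = 8.5359 m.
E–W at 29.939°: 0.0000189° × 111000 × cos 29.939° = 0.0000189 × 111000 × 0.8666 ≈ 1.81795 m.
Combined displacement = (8.5359² + 1.81795²)^½ ≈ 8.72734 m.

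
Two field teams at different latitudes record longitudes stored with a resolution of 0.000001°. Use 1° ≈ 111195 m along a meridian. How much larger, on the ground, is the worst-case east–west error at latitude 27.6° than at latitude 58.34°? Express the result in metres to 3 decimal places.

With a 0.000001° grid the true value lies within half a step, ±0.000001°/2 = ±5e-07°, of the stored one.
Error at 27.6° = 5e-07° × 111195 × cos 27.6° ≈ 0.055597 × 0.8862 = 0.049271 m.
At 58.34°: 5e-07° × 111195 × cos 58.34° = 5e-07 × 111195 × 0.5249 ≈ 0.029182 m.
So the lower-latitude error exceeds the higher by 0.049271 − 0.029182 = 0.020089 m.

0.020 metres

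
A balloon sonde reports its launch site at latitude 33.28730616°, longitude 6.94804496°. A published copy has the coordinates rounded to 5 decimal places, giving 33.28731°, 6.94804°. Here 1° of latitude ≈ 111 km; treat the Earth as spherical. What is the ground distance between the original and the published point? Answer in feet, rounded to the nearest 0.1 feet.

2.1 feet

Δlat = 33.28730616 − 33.28731 = -0.00000384°; Δlon = 6.94804496 − 6.94804 = +0.00000496°.
North–south shift: -0.00000384 × 111000 = -0.42624 m.
East–west at this latitude: 0.00000496° × 111000 × cos 33.2873° ≈ 0.00000496 × 92788.1 = 0.460229 m.
Combined displacement = (0.42624² + 0.460229²)^½ ≈ 0.627289 m.
Converting: 0.627289 m × 3.2808 ft/m ≈ 2.058 ft.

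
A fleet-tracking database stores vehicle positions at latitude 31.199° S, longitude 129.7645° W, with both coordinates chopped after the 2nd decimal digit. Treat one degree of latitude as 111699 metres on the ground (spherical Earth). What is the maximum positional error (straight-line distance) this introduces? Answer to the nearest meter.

1470 meters

Truncating at 2 decimal places can drop up to a full unit in the last place, so each coordinate may be off by as much as 0.01°.
North–south component: 0.01° × 111699 = 1116.99 m.
Longitude error → 0.01 × 111699 × cos 31.199° = 0.01 × 111699 × 0.8554 ≈ 955.443 m.
Combining orthogonally: (1116.99² + 955.443²)^½ ≈ 1469.88 m.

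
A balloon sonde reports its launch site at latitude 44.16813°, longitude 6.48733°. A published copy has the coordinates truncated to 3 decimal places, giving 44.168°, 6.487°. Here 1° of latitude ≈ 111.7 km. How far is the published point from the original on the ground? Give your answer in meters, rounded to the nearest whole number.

The latitude changed by +0.00013° and the longitude by +0.00033°.
North–south shift: 0.00013 × 111700 = 14.521 m.
E–W at 44.168°: 0.00033° × 111700 × cos 44.168° = 0.00033 × 111700 × 0.7173 ≈ 26.4404 m.
Distance: √(14.521² + 26.4404²) ≈ 30.1654 m.

30 meters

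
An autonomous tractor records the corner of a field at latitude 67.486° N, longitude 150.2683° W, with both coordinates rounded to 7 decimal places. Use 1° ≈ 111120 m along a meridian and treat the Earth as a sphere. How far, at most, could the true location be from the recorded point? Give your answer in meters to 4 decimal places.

Rounding to 7 decimal places leaves each coordinate within ±5e-08° of the true value.
Latitude error → 5e-08 × 111120 = 0.005556 m along the meridian.
East–west component at 67.486°: 5e-08° × 111120 × cos 67.486° ≈ 5e-08 × 42548.9 ≈ 0.00212744 m.
Combining orthogonally: (0.005556² + 0.00212744²)^½ ≈ 0.00594938 m.

0.0059 meters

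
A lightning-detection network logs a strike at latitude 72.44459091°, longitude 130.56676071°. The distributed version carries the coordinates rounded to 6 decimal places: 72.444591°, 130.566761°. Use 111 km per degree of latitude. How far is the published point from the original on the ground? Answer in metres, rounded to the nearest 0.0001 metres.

0.0139 metres

The latitude changed by -0.00000009° and the longitude by -0.00000029°.
N–S: -0.00000009° × 111000 m/° = -0.00999 m.
East–west at this latitude: -0.00000029° × 111000 × cos 72.4446° ≈ -0.00000029 × 33480.7 = -0.0097094 m.
Hypotenuse of the two orthogonal shifts: √(0.00999² + 0.0097094²) = 0.013931 m.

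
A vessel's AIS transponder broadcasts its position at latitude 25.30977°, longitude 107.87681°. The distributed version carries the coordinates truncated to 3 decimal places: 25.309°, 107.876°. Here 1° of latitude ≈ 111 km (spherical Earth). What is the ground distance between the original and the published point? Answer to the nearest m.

Δlat = 25.30977 − 25.309 = +0.00077°; Δlon = 107.87681 − 107.876 = +0.00081°.
N–S: 0.00077° × 111000 m/° = 85.47 m.
E–W at 25.309°: 0.00081° × 111000 × cos 25.309° = 0.00081 × 111000 × 0.9040 ≈ 81.28 m.
Hypotenuse of the two orthogonal shifts: √(85.47² + 81.28²) = 117.947 m.

118 m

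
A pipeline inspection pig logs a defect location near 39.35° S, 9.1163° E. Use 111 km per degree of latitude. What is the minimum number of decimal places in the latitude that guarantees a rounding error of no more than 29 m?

One degree of latitude covers 111000 m.
N decimal places → at most half a unit in the last place, 0.5 × 10⁻ᴺ° = 111000/2 × 10⁻ᴺ m.
Setting 55500 × 10⁻ᴺ ≤ 29 gives 10ᴺ ≥ 1914, i.e. N ≥ 3.28.
So 4 decimal places suffice (5.55 m); 3 would allow up to 55.5 m.

4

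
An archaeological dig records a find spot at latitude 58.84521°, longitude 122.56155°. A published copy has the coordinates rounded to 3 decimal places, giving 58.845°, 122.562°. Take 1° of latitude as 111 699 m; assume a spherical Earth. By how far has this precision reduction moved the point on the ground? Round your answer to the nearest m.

Δlat = 58.84521 − 58.845 = +0.00021°; Δlon = 122.56155 − 122.562 = -0.00045°.
North–south shift: 0.00021 × 111699 = 23.4568 m.
E–W at 58.845°: -0.00045° × 111699 × cos 58.845° = -0.00045 × 111699 × 0.5174 ≈ -26.0046 m.
Hypotenuse of the two orthogonal shifts: √(23.4568² + 26.0046²) = 35.0209 m.

35 m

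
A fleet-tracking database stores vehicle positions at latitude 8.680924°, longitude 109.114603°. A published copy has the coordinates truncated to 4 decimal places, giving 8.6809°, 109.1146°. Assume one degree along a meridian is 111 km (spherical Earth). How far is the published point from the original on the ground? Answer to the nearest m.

Δlat = 8.680924 − 8.6809 = +0.000024°; Δlon = 109.114603 − 109.1146 = +0.000003°.
N–S: 0.000024° × 111000 m/° = 2.664 m.
E–W at 8.6809°: 0.000003° × 111000 × cos 8.6809° = 0.000003 × 111000 × 0.9885 ≈ 0.329185 m.
Hypotenuse of the two orthogonal shifts: √(2.664² + 0.329185²) = 2.68426 m.

3 m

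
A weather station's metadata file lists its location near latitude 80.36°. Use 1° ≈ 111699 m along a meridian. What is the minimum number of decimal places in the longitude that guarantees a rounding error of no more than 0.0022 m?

7 decimal places

At 80.36° one degree of longitude covers 111699 × cos 80.36° ≈ 111699 × 0.1675 ≈ 18704.8 m.
N decimal places → at most half a unit in the last place, 0.5 × 10⁻ᴺ° = 18704.8/2 × 10⁻ᴺ m.
Setting 9352.39 × 10⁻ᴺ ≤ 0.0022 gives 10ᴺ ≥ 4.251e+06, i.e. N ≥ 6.63.
N = 6 would give 0.00935 m (too coarse); N = 7 gives 0.000935 m ≤ 0.0022 m.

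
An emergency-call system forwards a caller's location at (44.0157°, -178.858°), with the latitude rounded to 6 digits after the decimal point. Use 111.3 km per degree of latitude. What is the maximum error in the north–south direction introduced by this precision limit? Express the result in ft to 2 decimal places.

0.18 ft

Rounding to 6 decimal places leaves the latitude within ±5e-07° of the true value.
Along the meridian that is 5e-07° × 111300 m/° = 0.05565 m.
In feet: 0.05565 m ÷ 0.3048 ≈ 0.18258 ft.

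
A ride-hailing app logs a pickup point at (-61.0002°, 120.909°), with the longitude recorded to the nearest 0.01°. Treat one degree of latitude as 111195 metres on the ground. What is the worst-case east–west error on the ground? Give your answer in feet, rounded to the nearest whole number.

Rounding to 2 decimal places leaves the longitude within ±0.005° of the true value.
One degree of longitude at 61.0002° is 111195 × cos 61.0002° ≈ 111195 × 0.4848 = 53908.1 m.
Maximum E–W displacement: 0.005 × 53908.1 = 269.54 m.
Converting: 269.54 m × 3.2808 ft/m ≈ 884.32 ft.

884 feet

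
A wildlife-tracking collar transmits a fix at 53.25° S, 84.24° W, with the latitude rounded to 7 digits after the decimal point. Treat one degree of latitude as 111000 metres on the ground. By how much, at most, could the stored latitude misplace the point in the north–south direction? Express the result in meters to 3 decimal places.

0.006 meters

Rounding to 7 decimal places leaves the latitude within ±5e-08° of the true value.
So the N–S error is at most 5e-08 × 111000 = 0.00555 m.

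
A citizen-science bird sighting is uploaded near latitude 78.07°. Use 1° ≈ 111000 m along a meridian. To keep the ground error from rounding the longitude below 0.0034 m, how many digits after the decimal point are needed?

7 decimal places

At 78.07° one degree of longitude covers 111000 × cos 78.07° ≈ 111000 × 0.2067 ≈ 22945.5 m.
N decimal places → at most half a unit in the last place, 0.5 × 10⁻ᴺ° = 22945.5/2 × 10⁻ᴺ m.
Setting 11472.8 × 10⁻ᴺ ≤ 0.0034 gives 10ᴺ ≥ 3.374e+06, i.e. N ≥ 6.53.
At 6 places the error can reach 0.0115 m, but 7 places keeps it to 0.00115 m.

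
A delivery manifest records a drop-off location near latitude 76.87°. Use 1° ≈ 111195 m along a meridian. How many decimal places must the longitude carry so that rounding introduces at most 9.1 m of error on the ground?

At 76.87° one degree of longitude covers 111195 × cos 76.87° ≈ 111195 × 0.2272 ≈ 25259.2 m.
With N decimal places the half-ulp bound is 0.5·10⁻ᴺ°, or 0.5·10⁻ᴺ × 25259.2 m on the ground.
Need 0.5 × 25259.2 × 10⁻ᴺ ≤ 9.1 → 10⁻ᴺ ≤ 7.205e-04, so N ≥ 3.14.
At 3 places the error can reach 12.6 m, but 4 places keeps it to 1.26 m.

4 decimal places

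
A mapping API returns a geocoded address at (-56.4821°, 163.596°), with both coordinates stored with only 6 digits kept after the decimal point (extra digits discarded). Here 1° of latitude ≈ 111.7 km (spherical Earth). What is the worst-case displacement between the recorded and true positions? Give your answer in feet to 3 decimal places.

Truncating at 6 decimal places can drop up to a full unit in the last place, so each coordinate may be off by as much as 1e-06°.
N–S: 1e-06° × 111700 m/° = 0.1117 m.
Longitude error → 1e-06 × 111700 × cos 56.4821° = 1e-06 × 111700 × 0.5522 ≈ 0.0616805 m.
The two errors are perpendicular, so the maximum displacement is √(0.1117² + 0.0616805²) ≈ 0.127598 m.
In feet: 0.127598 m ÷ 0.3048 ≈ 0.41863 ft.

0.419 feet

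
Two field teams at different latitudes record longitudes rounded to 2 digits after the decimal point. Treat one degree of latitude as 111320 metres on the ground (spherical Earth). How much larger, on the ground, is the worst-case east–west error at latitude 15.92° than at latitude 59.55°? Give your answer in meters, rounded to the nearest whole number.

Rounding to 2 decimal places leaves the longitude within ±0.005° of the true value.
At 15.92°: 0.005° × 111320 × cos 15.92° = 0.005 × 111320 × 0.9616 ≈ 535.25 m.
At 59.55°: 0.005° × 111320 × cos 59.55° = 0.005 × 111320 × 0.5068 ≈ 282.08 m.
Difference: 535.25 − 282.08 = 253.17 m.

253 meters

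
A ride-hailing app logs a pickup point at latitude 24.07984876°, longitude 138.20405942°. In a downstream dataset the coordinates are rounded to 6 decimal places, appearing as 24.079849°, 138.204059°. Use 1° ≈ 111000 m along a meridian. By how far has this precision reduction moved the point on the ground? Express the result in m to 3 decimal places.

The latitude changed by -0.00000024° and the longitude by +0.00000042°.
North–south shift: -0.00000024 × 111000 = -0.02664 m.
E–W at 24.0798°: 0.00000042° × 111000 × cos 24.0798° = 0.00000042 × 111000 × 0.9130 ≈ 0.042563 m.
Combined displacement = (0.02664² + 0.042563²)^½ ≈ 0.0502126 m.

0.050 m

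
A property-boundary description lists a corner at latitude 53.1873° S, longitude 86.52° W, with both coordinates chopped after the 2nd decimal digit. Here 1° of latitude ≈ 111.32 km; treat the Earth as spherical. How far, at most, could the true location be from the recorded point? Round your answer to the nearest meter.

1298 meters

Truncating at 2 decimal places can drop up to a full unit in the last place, so each coordinate may be off by as much as 0.01°.
Latitude error → 0.01 × 111320 = 1113.2 m along the meridian.
Longitude error → 0.01 × 111320 × cos 53.1873° = 0.01 × 111320 × 0.5992 ≈ 667.031 m.
Worst case both components are at the extreme and orthogonal: √(1113.2² + 667.031²) ≈ 1297.75 m.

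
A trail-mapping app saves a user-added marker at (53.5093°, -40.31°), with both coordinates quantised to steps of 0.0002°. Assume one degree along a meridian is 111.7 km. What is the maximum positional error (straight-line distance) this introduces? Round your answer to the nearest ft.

43 ft

With a 0.0002° grid the true value lies within half a step, ±0.0002°/2 = ±0.0001°, of the stored one.
Latitude error → 0.0001 × 111700 = 11.17 m along the meridian.
E–W at 53.5093°: 0.0001° × 111700 × cos 53.5093° = 0.0001 × 111700 × 0.5947 ≈ 6.64271 m.
Combining orthogonally: (11.17² + 6.64271²)^½ ≈ 12.9959 m.
In feet: 12.9959 m ÷ 0.3048 ≈ 42.638 ft.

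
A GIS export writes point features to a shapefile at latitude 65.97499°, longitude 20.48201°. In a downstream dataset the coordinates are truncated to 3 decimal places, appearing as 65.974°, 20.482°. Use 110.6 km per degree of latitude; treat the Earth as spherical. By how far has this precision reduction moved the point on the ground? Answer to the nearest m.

The latitude changed by +0.00099° and the longitude by +0.00001°.
N–S: 0.00099° × 110600 m/° = 109.494 m.
East–west at this latitude: 0.00001° × 110600 × cos 65.974° ≈ 0.00001 × 45030.9 = 0.450309 m.
Combined displacement = (109.494² + 0.450309²)^½ ≈ 109.495 m.

109 m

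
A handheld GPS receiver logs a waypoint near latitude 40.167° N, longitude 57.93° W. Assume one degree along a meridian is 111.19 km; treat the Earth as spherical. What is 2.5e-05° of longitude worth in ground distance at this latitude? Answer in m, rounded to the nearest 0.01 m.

At 40.167° a degree of longitude is 111190 × cos 40.167° ≈ 84967.8 m, so 2.5e-05° corresponds to 2.1242 m.

2.12 m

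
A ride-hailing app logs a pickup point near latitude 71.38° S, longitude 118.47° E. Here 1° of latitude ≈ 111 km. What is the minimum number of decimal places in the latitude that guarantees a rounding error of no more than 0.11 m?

One degree of latitude covers 111000 m.
N decimal places → at most half a unit in the last place, 0.5 × 10⁻ᴺ° = 111000/2 × 10⁻ᴺ m.
Need 0.5 × 111000 × 10⁻ᴺ ≤ 0.11 → 10⁻ᴺ ≤ 1.982e-06, so N ≥ 5.70.
At 5 places the error can reach 0.555 m, but 6 places keeps it to 0.0555 m.

6 decimal places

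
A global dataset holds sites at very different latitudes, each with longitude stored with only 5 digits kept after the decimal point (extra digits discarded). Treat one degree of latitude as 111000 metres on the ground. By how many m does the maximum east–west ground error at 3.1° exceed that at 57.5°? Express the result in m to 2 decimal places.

Truncating at 5 decimal places can drop up to a full unit in the last place, so the longitude may be off by as much as 1e-05°.
Error at 3.1° = 1e-05° × 111000 × cos 3.1° ≈ 1.11 × 0.9985 = 1.1084 m.
At 57.5°: 1e-05° × 111000 × cos 57.5° = 1e-05 × 111000 × 0.5373 ≈ 0.5964 m.
So the lower-latitude error exceeds the higher by 1.1084 − 0.5964 = 0.51197 m.

0.51 m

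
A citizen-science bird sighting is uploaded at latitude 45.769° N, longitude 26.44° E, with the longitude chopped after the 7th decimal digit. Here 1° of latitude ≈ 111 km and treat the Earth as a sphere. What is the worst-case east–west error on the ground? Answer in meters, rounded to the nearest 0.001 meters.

Truncating at 7 decimal places can drop up to a full unit in the last place, so the longitude may be off by as much as 1e-07°.
At latitude 45.769° a degree of longitude spans 111000 m × cos 45.769° = 111000 × 0.6976 ≈ 77428.4 m.
Maximum E–W displacement: 1e-07 × 77428.4 = 0.00774284 m.

0.008 meters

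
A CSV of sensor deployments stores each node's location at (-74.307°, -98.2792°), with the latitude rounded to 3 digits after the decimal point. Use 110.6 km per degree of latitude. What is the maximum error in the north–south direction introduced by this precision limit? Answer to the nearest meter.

Rounding to 3 decimal places leaves the latitude within ±0.0005° of the true value.
Along the meridian that is 0.0005° × 110600 m/° = 55.3 m.

55 meters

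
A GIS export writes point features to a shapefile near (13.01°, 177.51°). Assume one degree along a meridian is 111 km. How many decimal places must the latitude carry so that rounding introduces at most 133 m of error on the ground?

One degree of latitude covers 111000 m.
With N decimal places the half-ulp bound is 0.5·10⁻ᴺ°, or 0.5·10⁻ᴺ × 111000 m on the ground.
Setting 55500 × 10⁻ᴺ ≤ 133 gives 10ᴺ ≥ 417.3, i.e. N ≥ 2.62.
N = 2 would give 555 m (too coarse); N = 3 gives 55.5 m ≤ 133 m.

3 decimal places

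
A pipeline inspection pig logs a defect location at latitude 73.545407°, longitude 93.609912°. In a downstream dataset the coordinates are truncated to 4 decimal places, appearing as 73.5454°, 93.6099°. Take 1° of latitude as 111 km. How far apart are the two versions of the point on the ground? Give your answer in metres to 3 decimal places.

The latitude changed by +0.000007° and the longitude by +0.000012°.
N–S: 0.000007° × 111000 m/° = 0.777 m.
East–west at this latitude: 0.000012° × 111000 × cos 73.5454° ≈ 0.000012 × 31441.4 = 0.377296 m.
Combined displacement = (0.777² + 0.377296²)^½ ≈ 0.86376 m.

0.864 metres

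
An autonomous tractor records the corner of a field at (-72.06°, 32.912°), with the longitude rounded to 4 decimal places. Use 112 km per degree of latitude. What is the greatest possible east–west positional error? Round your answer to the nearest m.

2 m

Rounding to 4 decimal places leaves the longitude within ±5e-05° of the true value.
Parallels shrink by cos φ, so at 72.06° a degree of longitude is 112000 × 0.3080 ≈ 34498.3 m.
Maximum E–W displacement: 5e-05 × 34498.3 = 1.72492 m.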